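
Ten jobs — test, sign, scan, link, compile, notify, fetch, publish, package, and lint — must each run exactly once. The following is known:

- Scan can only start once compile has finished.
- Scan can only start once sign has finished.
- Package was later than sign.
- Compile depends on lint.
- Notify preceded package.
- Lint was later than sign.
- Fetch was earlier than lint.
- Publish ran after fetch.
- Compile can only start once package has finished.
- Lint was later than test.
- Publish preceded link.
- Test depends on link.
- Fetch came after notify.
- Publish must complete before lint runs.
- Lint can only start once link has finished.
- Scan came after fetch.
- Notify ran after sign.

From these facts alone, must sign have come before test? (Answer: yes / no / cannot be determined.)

Chain the constraints: sign → notify → fetch → publish → link → test. Each link is directly stated, so sign comes before test.

yes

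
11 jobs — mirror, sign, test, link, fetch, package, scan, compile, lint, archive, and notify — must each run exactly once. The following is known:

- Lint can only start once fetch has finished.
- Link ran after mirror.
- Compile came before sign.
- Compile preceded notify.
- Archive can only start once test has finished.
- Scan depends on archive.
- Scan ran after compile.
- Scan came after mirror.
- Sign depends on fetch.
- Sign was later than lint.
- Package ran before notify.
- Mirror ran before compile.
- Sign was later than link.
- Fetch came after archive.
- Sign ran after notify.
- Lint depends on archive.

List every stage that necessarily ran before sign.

Directly stated before sign: compile, fetch, link, lint, and notify.
Archive reaches sign via archive → fetch → sign.
Mirror reaches sign via mirror → compile → sign.
Package reaches sign via package → notify → sign.
Likewise test reaches sign by chaining the stated constraints.
No chain forces scan ahead of sign.

archive, compile, fetch, link, lint, mirror, notify, package, test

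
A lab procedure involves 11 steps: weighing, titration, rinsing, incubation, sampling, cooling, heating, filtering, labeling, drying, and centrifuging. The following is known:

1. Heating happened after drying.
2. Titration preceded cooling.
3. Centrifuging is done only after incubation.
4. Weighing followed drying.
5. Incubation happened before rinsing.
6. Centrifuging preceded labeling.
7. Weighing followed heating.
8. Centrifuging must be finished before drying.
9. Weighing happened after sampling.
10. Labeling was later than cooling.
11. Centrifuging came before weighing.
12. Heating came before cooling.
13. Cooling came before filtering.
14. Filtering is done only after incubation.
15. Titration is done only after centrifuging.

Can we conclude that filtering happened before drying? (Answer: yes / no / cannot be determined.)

Tracing the constraints gives drying → heating → cooling → filtering, so drying must come before filtering.
That means filtering cannot be before drying.

no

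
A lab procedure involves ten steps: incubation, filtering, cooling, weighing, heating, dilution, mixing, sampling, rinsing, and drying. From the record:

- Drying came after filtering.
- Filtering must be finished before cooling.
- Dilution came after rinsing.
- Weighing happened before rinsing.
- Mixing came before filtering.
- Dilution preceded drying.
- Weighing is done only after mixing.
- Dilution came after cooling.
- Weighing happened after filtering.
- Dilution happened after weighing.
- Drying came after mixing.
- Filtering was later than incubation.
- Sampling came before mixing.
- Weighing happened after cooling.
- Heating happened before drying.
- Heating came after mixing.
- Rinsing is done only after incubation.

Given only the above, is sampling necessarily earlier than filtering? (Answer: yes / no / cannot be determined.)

yes

Chain the constraints: sampling → mixing → filtering. Each link is directly stated, so sampling comes before filtering.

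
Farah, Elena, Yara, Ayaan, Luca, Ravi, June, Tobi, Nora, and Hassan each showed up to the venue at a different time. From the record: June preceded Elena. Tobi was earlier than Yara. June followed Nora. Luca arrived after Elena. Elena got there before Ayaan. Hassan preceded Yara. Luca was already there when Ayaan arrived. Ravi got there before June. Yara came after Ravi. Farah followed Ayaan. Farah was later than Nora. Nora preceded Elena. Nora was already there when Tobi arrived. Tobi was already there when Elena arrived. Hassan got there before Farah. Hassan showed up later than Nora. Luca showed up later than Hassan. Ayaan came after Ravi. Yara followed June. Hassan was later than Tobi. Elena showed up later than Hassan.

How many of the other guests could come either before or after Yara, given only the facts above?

Forced before Yara: Hassan, June, Nora, Ravi, and Tobi.
That leaves Ayaan, Elena, Farah, and Luca with no forced order relative to Yara — 4.

4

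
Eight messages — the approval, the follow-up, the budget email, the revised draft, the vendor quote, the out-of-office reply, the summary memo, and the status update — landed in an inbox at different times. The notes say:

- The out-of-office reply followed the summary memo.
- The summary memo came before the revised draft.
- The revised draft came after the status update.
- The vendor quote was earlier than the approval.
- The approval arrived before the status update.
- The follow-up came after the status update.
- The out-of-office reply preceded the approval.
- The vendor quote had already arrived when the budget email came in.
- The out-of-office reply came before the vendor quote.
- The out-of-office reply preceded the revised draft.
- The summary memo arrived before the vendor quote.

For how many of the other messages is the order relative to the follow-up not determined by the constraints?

Forced before the follow-up: the approval, the out-of-office reply, the status update, the summary memo, and the vendor quote.
That leaves the budget email and the revised draft with no forced order relative to the follow-up — 2.

2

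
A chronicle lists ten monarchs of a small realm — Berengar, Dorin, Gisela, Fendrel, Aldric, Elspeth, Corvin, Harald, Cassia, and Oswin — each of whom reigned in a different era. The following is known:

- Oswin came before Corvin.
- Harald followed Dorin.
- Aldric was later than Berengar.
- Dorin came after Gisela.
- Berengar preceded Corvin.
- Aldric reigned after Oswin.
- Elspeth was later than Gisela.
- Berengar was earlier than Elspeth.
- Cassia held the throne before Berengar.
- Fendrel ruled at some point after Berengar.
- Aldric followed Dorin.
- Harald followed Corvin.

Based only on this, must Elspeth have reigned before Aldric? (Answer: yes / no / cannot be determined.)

cannot be determined

No chain of stated constraints runs from Elspeth to Aldric, and none runs from Aldric to Elspeth either.
So the relative order of Elspeth and Aldric is not fixed by the given facts.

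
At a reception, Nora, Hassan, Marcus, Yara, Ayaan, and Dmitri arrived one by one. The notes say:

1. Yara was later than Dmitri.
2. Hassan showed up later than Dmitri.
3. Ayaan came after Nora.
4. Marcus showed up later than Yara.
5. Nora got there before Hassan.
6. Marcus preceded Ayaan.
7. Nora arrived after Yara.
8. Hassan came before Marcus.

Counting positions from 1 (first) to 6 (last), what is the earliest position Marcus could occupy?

5

Dmitri, Hassan, Nora, and Yara must all come before Marcus — 4 forced predecessors.
Nothing else is forced ahead of Marcus, so their earliest slot is position 4 + 1 = 5.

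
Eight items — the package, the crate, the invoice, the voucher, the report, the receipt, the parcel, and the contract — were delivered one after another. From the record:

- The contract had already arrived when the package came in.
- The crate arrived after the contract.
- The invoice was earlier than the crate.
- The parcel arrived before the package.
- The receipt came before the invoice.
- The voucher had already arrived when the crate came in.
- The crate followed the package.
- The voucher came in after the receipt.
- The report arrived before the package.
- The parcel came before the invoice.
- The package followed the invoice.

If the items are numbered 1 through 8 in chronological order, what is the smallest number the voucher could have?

The receipt must come before the voucher — 1 forced predecessor.
Nothing else is forced ahead of the voucher, so its earliest slot is position 1 + 1 = 2.

2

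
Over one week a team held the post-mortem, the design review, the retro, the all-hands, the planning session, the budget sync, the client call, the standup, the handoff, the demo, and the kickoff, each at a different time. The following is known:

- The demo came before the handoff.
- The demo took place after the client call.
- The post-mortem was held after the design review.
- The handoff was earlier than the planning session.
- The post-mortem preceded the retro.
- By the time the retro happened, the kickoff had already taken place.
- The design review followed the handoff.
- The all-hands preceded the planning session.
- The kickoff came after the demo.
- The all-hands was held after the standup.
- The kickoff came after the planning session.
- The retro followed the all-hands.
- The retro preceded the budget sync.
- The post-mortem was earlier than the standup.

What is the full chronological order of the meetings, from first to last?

the client call, the demo, the handoff, the design review, the post-mortem, the standup, the all-hands, the planning session, the kickoff, the retro, the budget sync

The constraints fix every adjacent pair, so only one ordering works:
the client call → the demo → the handoff → the design review → the post-mortem → the standup → the all-hands → the planning session → the kickoff → the retro → the budget sync.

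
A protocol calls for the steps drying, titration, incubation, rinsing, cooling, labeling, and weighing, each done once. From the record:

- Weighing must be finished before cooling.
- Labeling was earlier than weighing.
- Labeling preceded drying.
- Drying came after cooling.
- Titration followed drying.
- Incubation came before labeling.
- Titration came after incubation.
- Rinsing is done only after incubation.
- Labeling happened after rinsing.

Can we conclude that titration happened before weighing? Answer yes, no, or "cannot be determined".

Tracing the constraints gives weighing → cooling → drying → titration, so weighing must come before titration.
That means titration cannot be before weighing.

no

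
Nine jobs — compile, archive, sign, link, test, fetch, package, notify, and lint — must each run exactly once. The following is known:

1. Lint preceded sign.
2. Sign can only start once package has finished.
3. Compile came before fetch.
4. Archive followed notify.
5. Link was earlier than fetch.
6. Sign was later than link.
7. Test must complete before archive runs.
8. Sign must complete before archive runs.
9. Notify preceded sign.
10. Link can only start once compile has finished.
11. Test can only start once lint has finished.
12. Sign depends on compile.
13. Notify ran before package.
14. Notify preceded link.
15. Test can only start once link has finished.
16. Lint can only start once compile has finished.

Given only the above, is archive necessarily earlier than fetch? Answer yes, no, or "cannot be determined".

No chain of stated constraints runs from archive to fetch, and none runs from fetch to archive either.
So the relative order of archive and fetch is not fixed by the given facts.

cannot be determined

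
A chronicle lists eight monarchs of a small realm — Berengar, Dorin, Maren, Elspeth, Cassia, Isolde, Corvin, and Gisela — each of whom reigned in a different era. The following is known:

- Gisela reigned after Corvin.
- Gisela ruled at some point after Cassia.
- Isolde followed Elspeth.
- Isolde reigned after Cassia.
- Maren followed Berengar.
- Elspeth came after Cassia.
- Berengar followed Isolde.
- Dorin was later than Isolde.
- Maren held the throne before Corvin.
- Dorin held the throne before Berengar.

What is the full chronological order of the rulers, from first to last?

Cassia, Elspeth, Isolde, Dorin, Berengar, Maren, Corvin, Gisela

The constraints fix every adjacent pair, so only one ordering works:
Cassia → Elspeth → Isolde → Dorin → Berengar → Maren → Corvin → Gisela.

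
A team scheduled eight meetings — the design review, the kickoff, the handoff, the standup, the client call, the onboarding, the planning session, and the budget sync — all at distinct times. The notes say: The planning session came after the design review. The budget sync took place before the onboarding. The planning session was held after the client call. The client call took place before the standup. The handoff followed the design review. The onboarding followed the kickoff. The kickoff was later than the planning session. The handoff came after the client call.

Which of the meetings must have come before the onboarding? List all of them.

the budget sync, the client call, the design review, the kickoff, the planning session

Directly stated before the onboarding: the budget sync and the kickoff.
The client call reaches the onboarding via the client call → the planning session → the kickoff → the onboarding.
The design review reaches the onboarding via the design review → the planning session → the kickoff → the onboarding.
The planning session reaches the onboarding via the planning session → the kickoff → the onboarding.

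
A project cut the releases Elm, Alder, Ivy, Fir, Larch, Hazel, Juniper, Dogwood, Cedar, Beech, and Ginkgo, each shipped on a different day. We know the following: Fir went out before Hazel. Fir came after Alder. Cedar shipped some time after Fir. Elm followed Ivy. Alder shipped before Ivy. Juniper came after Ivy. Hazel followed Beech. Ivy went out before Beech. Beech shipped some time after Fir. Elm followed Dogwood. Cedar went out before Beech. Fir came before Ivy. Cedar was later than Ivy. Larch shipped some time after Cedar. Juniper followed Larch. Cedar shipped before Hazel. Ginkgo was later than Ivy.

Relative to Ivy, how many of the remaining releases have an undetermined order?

Forced before Ivy: Alder and Fir; forced after Ivy: Beech, Cedar, Elm, Ginkgo, Hazel, Juniper, and Larch.
That leaves Dogwood with no forced order relative to Ivy — 1.

1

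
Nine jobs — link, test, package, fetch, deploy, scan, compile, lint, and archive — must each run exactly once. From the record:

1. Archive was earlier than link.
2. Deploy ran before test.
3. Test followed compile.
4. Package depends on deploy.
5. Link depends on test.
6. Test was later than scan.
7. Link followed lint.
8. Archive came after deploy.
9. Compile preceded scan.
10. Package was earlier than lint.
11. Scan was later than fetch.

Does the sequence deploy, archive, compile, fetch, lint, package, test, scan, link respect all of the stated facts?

The constraints require package before lint, but in the proposed sequence lint appears ahead of package. That one violation is enough.

no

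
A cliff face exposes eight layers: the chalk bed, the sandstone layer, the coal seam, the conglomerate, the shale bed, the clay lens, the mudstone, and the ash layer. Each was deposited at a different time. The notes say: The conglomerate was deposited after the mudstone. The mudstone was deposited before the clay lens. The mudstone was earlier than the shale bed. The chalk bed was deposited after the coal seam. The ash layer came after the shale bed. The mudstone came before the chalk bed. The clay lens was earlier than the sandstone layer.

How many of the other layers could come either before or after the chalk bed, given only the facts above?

5

Forced before the chalk bed: the coal seam and the mudstone.
That leaves the ash layer, the clay lens, the conglomerate, the sandstone layer, and the shale bed with no forced order relative to the chalk bed — 5.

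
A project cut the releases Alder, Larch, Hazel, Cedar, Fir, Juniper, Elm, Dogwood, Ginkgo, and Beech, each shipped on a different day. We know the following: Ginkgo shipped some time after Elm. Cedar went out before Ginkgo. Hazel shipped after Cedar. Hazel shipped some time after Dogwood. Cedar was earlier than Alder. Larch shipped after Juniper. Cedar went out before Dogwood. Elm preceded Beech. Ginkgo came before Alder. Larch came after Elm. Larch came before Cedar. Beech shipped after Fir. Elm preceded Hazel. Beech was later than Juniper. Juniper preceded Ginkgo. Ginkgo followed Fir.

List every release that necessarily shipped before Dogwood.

Directly stated before Dogwood: Cedar.
Elm reaches Dogwood via Elm → Larch → Cedar → Dogwood.
Juniper reaches Dogwood via Juniper → Larch → Cedar → Dogwood.
Larch reaches Dogwood via Larch → Cedar → Dogwood.
No chain forces Hazel (or any of the others) ahead of Dogwood.

Cedar, Elm, Juniper, Larch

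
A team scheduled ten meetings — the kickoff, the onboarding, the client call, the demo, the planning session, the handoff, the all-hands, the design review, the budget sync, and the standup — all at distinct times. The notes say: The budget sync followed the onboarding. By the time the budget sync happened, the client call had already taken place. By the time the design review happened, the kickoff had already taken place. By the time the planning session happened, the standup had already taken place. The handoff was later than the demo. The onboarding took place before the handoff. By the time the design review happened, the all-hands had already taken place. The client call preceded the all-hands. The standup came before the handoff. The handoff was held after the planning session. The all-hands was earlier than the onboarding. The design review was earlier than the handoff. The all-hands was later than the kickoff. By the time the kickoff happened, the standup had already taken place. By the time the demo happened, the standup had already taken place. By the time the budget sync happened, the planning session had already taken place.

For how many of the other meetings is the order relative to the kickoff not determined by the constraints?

Forced before the kickoff: the standup; forced after the kickoff: the all-hands, the budget sync, the design review, the handoff, and the onboarding.
That leaves the client call, the demo, and the planning session with no forced order relative to the kickoff — 3.

3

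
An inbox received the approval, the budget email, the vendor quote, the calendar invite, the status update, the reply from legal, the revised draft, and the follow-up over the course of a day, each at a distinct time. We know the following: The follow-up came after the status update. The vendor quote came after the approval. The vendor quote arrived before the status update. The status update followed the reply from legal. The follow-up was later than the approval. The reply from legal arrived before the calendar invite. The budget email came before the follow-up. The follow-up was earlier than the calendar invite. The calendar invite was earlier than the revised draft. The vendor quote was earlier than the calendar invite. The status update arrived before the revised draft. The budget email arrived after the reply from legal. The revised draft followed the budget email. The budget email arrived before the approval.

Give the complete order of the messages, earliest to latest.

the reply from legal, the budget email, the approval, the vendor quote, the status update, the follow-up, the calendar invite, the revised draft

The constraints fix every adjacent pair, so only one ordering works:
the reply from legal → the budget email → the approval → the vendor quote → the status update → the follow-up → the calendar invite → the revised draft.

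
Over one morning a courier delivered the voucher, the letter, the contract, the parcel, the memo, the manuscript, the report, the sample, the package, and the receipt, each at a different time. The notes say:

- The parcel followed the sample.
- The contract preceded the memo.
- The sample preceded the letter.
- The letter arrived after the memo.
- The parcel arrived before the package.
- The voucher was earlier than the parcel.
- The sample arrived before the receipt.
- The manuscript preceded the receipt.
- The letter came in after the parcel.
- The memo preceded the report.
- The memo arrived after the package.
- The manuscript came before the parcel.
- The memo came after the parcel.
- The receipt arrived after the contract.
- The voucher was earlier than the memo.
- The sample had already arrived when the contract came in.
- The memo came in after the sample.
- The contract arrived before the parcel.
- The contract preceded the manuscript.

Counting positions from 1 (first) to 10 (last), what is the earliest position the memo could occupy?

7

The contract, the manuscript, the package, the parcel, the sample, and the voucher must all come before the memo — 6 forced predecessors.
Nothing else is forced ahead of the memo, so its earliest slot is position 6 + 1 = 7.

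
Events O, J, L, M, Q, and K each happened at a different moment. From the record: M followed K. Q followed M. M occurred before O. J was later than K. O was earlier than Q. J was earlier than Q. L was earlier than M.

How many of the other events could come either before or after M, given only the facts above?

Forced before M: K and L; forced after M: O and Q.
That leaves J with no forced order relative to M — 1.

1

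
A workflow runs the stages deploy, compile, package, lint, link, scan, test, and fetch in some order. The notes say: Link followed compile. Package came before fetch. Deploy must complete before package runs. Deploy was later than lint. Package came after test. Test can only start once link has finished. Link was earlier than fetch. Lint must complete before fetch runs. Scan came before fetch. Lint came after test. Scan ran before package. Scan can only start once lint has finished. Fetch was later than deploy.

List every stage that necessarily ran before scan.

compile, link, lint, test

Directly stated before scan: lint.
Compile reaches scan via compile → link → test → lint → scan.
Link reaches scan via link → test → lint → scan.
Test reaches scan via test → lint → scan.
No chain forces deploy (or any of the others) ahead of scan.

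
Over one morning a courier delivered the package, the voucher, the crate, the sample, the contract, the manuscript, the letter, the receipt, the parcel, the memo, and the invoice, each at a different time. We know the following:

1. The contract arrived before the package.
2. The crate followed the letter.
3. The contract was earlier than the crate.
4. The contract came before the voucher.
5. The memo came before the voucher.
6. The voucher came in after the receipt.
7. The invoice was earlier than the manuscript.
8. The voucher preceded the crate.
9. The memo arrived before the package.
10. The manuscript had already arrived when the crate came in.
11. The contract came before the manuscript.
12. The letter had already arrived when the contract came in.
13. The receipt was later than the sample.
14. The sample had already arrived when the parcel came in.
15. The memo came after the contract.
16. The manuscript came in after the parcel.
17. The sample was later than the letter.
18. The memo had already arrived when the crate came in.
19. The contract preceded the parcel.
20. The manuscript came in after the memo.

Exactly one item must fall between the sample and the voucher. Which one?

the receipt

Tracing the constraints gives the sample → the receipt → the voucher, so the receipt sits after the sample and before the voucher.
No other item is forced both after the sample and before the voucher.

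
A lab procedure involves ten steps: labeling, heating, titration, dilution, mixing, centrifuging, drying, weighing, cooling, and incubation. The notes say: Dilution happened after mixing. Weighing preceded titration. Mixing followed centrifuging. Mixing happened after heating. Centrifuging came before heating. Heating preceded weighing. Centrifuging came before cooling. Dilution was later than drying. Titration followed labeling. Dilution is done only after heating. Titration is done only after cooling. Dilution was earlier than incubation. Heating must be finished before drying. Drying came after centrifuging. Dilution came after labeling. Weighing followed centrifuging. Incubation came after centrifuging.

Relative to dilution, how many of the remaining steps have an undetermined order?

3

Forced before dilution: centrifuging, drying, heating, labeling, and mixing; forced after dilution: incubation.
That leaves cooling, titration, and weighing with no forced order relative to dilution — 3.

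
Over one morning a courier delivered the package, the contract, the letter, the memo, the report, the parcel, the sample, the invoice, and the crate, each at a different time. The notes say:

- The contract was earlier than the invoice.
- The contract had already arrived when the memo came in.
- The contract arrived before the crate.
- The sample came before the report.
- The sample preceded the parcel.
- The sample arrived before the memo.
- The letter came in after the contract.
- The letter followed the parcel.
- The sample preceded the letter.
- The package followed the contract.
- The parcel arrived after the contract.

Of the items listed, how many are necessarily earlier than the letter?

Directly stated before the letter: the contract, the parcel, and the sample.
No chain forces the invoice (or any of the others) ahead of the letter.
That's the contract, the parcel, and the sample — 3 in all.

3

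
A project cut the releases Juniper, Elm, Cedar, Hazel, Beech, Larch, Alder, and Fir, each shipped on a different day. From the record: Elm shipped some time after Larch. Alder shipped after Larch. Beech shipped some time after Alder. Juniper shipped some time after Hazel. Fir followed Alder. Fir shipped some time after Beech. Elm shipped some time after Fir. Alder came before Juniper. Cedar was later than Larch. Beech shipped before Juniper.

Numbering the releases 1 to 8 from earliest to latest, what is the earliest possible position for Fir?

4

Alder, Beech, and Larch must all come before Fir — 3 forced predecessors.
Nothing else is forced ahead of Fir, so its earliest slot is position 3 + 1 = 4.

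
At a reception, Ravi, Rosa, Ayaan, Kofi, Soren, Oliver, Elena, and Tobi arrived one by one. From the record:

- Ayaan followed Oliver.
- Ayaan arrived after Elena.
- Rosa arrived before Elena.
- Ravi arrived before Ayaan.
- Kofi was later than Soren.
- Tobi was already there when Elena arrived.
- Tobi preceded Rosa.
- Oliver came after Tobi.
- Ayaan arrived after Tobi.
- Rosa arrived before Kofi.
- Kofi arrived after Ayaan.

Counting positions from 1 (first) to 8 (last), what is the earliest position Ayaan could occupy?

Elena, Oliver, Ravi, Rosa, and Tobi must all come before Ayaan — 5 forced predecessors.
Nothing else is forced ahead of Ayaan, so their earliest slot is position 5 + 1 = 6.

6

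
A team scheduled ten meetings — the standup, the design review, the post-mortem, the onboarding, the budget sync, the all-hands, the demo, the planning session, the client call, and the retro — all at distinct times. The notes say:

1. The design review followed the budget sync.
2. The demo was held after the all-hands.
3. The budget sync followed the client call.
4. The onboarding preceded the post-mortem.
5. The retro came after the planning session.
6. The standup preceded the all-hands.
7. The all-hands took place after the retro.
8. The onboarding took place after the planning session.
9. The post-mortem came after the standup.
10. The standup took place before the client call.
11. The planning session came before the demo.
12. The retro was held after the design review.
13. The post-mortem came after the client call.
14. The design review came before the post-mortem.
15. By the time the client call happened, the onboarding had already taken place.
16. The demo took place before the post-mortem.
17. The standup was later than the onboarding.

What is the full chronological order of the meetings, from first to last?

the planning session, the onboarding, the standup, the client call, the budget sync, the design review, the retro, the all-hands, the demo, the post-mortem

The constraints fix every adjacent pair, so only one ordering works:
the planning session → the onboarding → the standup → the client call → the budget sync → the design review → the retro → the all-hands → the demo → the post-mortem.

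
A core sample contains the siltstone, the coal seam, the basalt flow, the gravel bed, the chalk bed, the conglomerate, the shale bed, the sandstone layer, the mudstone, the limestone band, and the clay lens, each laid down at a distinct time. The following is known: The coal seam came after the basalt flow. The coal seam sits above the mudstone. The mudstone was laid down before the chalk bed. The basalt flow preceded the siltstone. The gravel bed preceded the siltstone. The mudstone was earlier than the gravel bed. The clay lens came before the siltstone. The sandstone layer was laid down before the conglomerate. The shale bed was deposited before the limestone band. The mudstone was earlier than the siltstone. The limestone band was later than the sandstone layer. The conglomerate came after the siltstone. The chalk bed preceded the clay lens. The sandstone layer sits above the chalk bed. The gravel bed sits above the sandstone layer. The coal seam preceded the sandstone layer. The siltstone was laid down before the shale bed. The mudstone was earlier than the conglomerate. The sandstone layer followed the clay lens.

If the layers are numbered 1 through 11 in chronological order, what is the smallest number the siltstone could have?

The basalt flow, the chalk bed, the clay lens, the coal seam, the gravel bed, the mudstone, and the sandstone layer must all come before the siltstone — 7 forced predecessors.
Nothing else is forced ahead of the siltstone, so its earliest slot is position 7 + 1 = 8.

8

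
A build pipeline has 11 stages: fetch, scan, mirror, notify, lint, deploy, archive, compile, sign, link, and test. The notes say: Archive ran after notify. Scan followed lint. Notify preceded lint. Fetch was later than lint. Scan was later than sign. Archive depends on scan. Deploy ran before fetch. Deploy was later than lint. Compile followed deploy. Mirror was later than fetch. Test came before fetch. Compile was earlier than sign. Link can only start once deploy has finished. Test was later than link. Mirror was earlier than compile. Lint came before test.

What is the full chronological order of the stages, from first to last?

notify, lint, deploy, link, test, fetch, mirror, compile, sign, scan, archive

The constraints fix every adjacent pair, so only one ordering works:
notify → lint → deploy → link → test → fetch → mirror → compile → sign → scan → archive.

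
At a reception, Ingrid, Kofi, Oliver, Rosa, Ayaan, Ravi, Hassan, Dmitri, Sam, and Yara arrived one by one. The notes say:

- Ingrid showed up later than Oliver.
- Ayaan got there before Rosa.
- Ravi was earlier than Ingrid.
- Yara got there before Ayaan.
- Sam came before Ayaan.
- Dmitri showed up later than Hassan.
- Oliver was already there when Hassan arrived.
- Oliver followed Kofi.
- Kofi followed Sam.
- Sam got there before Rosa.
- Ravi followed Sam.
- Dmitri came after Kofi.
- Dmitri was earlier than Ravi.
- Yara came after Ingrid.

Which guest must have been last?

Every other guest has a chain of constraints placing them before Rosa, so Rosa is last.

Rosa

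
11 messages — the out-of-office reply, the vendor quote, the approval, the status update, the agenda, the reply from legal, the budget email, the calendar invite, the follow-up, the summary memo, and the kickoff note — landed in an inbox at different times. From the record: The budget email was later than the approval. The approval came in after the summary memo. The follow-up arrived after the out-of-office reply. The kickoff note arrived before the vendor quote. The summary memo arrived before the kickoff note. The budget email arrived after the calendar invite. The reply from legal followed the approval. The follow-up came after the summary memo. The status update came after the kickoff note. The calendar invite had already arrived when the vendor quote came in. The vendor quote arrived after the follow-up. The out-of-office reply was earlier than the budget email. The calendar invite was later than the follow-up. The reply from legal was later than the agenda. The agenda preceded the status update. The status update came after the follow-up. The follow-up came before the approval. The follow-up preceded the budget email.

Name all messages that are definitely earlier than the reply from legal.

Directly stated before the reply from legal: the agenda and the approval.
The follow-up reaches the reply from legal via the follow-up → the approval → the reply from legal.
The out-of-office reply reaches the reply from legal via the out-of-office reply → the follow-up → the approval → the reply from legal.
The summary memo reaches the reply from legal via the summary memo → the approval → the reply from legal.
No chain forces the vendor quote (or any of the others) ahead of the reply from legal.

the agenda, the approval, the follow-up, the out-of-office reply, the summary memo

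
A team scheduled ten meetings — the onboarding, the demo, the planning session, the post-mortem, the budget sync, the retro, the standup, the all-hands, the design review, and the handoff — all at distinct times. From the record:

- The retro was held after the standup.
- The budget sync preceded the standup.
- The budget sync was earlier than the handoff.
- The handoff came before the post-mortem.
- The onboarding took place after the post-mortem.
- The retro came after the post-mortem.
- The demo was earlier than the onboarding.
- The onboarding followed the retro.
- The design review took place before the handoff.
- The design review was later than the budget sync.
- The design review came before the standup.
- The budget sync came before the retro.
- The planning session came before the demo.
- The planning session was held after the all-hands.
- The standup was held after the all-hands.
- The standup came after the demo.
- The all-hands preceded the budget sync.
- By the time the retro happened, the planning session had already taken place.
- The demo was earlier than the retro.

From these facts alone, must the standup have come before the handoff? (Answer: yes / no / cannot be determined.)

cannot be determined

No chain of stated constraints runs from the standup to the handoff, and none runs from the handoff to the standup either.
So the relative order of the standup and the handoff is not fixed by the given facts.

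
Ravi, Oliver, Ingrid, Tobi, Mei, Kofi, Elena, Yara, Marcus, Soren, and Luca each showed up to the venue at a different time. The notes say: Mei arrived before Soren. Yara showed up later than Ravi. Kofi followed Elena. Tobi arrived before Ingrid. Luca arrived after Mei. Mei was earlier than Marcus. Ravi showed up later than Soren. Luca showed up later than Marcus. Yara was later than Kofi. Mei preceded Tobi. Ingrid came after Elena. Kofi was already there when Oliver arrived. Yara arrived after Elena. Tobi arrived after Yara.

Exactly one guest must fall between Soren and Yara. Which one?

Tracing the constraints gives Soren → Ravi → Yara, so Ravi sits after Soren and before Yara.
No other guest is forced both after Soren and before Yara.

Ravi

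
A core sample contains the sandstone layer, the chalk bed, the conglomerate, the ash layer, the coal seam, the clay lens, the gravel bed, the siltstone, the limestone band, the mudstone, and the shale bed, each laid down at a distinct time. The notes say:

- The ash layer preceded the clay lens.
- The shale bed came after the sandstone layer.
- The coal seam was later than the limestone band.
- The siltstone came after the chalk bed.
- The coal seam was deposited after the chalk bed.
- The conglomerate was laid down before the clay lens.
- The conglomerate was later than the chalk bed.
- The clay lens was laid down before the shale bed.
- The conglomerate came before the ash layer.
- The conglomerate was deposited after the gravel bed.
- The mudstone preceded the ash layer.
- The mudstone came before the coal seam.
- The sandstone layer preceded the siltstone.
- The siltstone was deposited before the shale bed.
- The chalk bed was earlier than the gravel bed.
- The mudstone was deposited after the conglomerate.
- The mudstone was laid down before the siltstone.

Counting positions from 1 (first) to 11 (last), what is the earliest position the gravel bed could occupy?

2

The chalk bed must come before the gravel bed — 1 forced predecessor.
Nothing else is forced ahead of the gravel bed, so its earliest slot is position 1 + 1 = 2.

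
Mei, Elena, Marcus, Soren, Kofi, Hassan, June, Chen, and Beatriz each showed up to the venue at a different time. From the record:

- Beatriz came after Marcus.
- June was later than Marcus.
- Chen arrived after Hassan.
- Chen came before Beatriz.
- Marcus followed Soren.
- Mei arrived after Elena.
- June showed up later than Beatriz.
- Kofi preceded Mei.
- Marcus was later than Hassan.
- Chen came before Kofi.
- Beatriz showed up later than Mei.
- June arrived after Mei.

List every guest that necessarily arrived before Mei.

Chen, Elena, Hassan, Kofi

Directly stated before Mei: Elena and Kofi.
Chen reaches Mei via Chen → Kofi → Mei.
Hassan reaches Mei via Hassan → Chen → Kofi → Mei.
No chain forces Soren (or any of the others) ahead of Mei.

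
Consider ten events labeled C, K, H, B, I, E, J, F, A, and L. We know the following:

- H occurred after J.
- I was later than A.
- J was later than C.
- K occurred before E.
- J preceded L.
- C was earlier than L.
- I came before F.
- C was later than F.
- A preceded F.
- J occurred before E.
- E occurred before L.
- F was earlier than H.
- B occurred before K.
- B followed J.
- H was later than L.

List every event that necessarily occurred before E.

Directly stated before E: J and K.
A reaches E via A → F → C → J → E.
B reaches E via B → K → E.
C reaches E via C → J → E.
Likewise F and I each reach E by chaining the stated constraints.

A, B, C, F, I, J, K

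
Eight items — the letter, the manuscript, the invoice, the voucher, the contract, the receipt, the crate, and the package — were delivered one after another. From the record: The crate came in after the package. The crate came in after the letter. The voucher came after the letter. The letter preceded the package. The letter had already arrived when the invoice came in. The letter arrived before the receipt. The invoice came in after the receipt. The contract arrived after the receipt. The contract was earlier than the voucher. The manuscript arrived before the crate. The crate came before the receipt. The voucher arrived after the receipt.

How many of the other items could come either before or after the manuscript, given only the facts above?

2

Forced after the manuscript: the contract, the crate, the invoice, the receipt, and the voucher.
That leaves the letter and the package with no forced order relative to the manuscript — 2.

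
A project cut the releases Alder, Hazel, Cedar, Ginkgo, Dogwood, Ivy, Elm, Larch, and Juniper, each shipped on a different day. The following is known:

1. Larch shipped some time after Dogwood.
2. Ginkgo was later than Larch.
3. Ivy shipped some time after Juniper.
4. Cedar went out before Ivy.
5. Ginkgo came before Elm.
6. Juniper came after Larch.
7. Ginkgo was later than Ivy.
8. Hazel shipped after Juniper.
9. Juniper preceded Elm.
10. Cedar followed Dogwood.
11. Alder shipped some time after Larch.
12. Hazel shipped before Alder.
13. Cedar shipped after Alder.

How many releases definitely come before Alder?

4

Directly stated before Alder: Hazel and Larch.
Dogwood reaches Alder via Dogwood → Larch → Alder.
Juniper reaches Alder via Juniper → Hazel → Alder.
No chain forces Elm (or any of the others) ahead of Alder.
That's Dogwood, Hazel, Juniper, and Larch — 4 in all.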